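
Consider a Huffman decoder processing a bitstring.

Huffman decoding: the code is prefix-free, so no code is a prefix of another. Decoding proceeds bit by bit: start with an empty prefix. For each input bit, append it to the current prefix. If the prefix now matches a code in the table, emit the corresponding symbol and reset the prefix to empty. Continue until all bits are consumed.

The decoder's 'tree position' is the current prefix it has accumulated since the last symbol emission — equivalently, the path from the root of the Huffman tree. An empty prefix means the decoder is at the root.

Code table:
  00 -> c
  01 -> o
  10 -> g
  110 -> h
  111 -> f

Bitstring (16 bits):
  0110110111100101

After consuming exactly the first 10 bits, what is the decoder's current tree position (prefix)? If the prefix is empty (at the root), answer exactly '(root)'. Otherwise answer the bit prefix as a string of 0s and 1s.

Bit 0: prefix='0' (no match yet)
Bit 1: prefix='01' -> emit 'o', reset
Bit 2: prefix='1' (no match yet)
Bit 3: prefix='10' -> emit 'g', reset
Bit 4: prefix='1' (no match yet)
Bit 5: prefix='11' (no match yet)
Bit 6: prefix='110' -> emit 'h', reset
Bit 7: prefix='1' (no match yet)
Bit 8: prefix='11' (no match yet)
Bit 9: prefix='111' -> emit 'f', reset

Answer: (root)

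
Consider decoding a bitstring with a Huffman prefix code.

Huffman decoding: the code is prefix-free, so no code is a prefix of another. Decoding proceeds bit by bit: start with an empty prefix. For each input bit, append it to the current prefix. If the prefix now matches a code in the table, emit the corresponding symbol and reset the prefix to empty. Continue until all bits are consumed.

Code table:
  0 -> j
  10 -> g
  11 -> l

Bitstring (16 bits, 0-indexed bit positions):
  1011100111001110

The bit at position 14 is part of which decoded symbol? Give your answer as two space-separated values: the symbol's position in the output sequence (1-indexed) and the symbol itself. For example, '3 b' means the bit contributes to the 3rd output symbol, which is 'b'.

Bit 0: prefix='1' (no match yet)
Bit 1: prefix='10' -> emit 'g', reset
Bit 2: prefix='1' (no match yet)
Bit 3: prefix='11' -> emit 'l', reset
Bit 4: prefix='1' (no match yet)
Bit 5: prefix='10' -> emit 'g', reset
Bit 6: prefix='0' -> emit 'j', reset
Bit 7: prefix='1' (no match yet)
Bit 8: prefix='11' -> emit 'l', reset
Bit 9: prefix='1' (no match yet)
Bit 10: prefix='10' -> emit 'g', reset
Bit 11: prefix='0' -> emit 'j', reset
Bit 12: prefix='1' (no match yet)
Bit 13: prefix='11' -> emit 'l', reset
Bit 14: prefix='1' (no match yet)
Bit 15: prefix='10' -> emit 'g', reset

Answer: 9 g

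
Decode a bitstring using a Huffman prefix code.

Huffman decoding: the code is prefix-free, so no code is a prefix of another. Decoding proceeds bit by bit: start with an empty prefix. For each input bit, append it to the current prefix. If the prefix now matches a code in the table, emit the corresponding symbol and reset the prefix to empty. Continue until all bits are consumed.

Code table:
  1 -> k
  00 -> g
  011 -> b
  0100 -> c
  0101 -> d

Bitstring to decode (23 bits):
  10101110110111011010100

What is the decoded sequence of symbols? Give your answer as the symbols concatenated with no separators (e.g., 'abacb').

Answer: kdkkbbkbdg

Derivation:
Bit 0: prefix='1' -> emit 'k', reset
Bit 1: prefix='0' (no match yet)
Bit 2: prefix='01' (no match yet)
Bit 3: prefix='010' (no match yet)
Bit 4: prefix='0101' -> emit 'd', reset
Bit 5: prefix='1' -> emit 'k', reset
Bit 6: prefix='1' -> emit 'k', reset
Bit 7: prefix='0' (no match yet)
Bit 8: prefix='01' (no match yet)
Bit 9: prefix='011' -> emit 'b', reset
Bit 10: prefix='0' (no match yet)
Bit 11: prefix='01' (no match yet)
Bit 12: prefix='011' -> emit 'b', reset
Bit 13: prefix='1' -> emit 'k', reset
Bit 14: prefix='0' (no match yet)
Bit 15: prefix='01' (no match yet)
Bit 16: prefix='011' -> emit 'b', reset
Bit 17: prefix='0' (no match yet)
Bit 18: prefix='01' (no match yet)
Bit 19: prefix='010' (no match yet)
Bit 20: prefix='0101' -> emit 'd', reset
Bit 21: prefix='0' (no match yet)
Bit 22: prefix='00' -> emit 'g', reset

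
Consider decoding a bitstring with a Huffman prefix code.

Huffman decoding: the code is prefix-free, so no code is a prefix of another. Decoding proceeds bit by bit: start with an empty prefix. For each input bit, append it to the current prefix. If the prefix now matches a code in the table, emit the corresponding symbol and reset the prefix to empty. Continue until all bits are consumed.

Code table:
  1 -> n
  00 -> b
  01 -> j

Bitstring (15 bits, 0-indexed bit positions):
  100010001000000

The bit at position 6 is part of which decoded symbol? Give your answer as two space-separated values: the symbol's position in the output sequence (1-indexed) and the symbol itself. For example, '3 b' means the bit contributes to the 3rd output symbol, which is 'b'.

Answer: 4 b

Derivation:
Bit 0: prefix='1' -> emit 'n', reset
Bit 1: prefix='0' (no match yet)
Bit 2: prefix='00' -> emit 'b', reset
Bit 3: prefix='0' (no match yet)
Bit 4: prefix='01' -> emit 'j', reset
Bit 5: prefix='0' (no match yet)
Bit 6: prefix='00' -> emit 'b', reset
Bit 7: prefix='0' (no match yet)
Bit 8: prefix='01' -> emit 'j', reset
Bit 9: prefix='0' (no match yet)
Bit 10: prefix='00' -> emit 'b', reset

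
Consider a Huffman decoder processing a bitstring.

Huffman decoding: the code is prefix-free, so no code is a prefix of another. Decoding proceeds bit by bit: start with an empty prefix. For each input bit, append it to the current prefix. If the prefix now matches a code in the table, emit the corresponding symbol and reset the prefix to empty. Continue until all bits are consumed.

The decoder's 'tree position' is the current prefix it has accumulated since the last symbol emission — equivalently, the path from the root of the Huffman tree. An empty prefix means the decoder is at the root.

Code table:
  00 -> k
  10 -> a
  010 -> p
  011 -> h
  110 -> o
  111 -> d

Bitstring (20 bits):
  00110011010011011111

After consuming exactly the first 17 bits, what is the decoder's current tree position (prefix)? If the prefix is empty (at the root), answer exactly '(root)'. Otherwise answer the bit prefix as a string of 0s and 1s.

Bit 0: prefix='0' (no match yet)
Bit 1: prefix='00' -> emit 'k', reset
Bit 2: prefix='1' (no match yet)
Bit 3: prefix='11' (no match yet)
Bit 4: prefix='110' -> emit 'o', reset
Bit 5: prefix='0' (no match yet)
Bit 6: prefix='01' (no match yet)
Bit 7: prefix='011' -> emit 'h', reset
Bit 8: prefix='0' (no match yet)
Bit 9: prefix='01' (no match yet)
Bit 10: prefix='010' -> emit 'p', reset
Bit 11: prefix='0' (no match yet)
Bit 12: prefix='01' (no match yet)
Bit 13: prefix='011' -> emit 'h', reset
Bit 14: prefix='0' (no match yet)
Bit 15: prefix='01' (no match yet)
Bit 16: prefix='011' -> emit 'h', reset

Answer: (root)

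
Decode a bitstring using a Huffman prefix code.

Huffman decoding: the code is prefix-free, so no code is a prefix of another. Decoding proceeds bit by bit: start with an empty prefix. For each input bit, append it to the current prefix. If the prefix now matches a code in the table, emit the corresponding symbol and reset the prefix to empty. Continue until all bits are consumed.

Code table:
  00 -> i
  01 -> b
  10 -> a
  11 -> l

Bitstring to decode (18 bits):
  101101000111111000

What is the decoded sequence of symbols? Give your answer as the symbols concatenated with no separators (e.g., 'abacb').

Answer: albibllai

Derivation:
Bit 0: prefix='1' (no match yet)
Bit 1: prefix='10' -> emit 'a', reset
Bit 2: prefix='1' (no match yet)
Bit 3: prefix='11' -> emit 'l', reset
Bit 4: prefix='0' (no match yet)
Bit 5: prefix='01' -> emit 'b', reset
Bit 6: prefix='0' (no match yet)
Bit 7: prefix='00' -> emit 'i', reset
Bit 8: prefix='0' (no match yet)
Bit 9: prefix='01' -> emit 'b', reset
Bit 10: prefix='1' (no match yet)
Bit 11: prefix='11' -> emit 'l', reset
Bit 12: prefix='1' (no match yet)
Bit 13: prefix='11' -> emit 'l', reset
Bit 14: prefix='1' (no match yet)
Bit 15: prefix='10' -> emit 'a', reset
Bit 16: prefix='0' (no match yet)
Bit 17: prefix='00' -> emit 'i', reset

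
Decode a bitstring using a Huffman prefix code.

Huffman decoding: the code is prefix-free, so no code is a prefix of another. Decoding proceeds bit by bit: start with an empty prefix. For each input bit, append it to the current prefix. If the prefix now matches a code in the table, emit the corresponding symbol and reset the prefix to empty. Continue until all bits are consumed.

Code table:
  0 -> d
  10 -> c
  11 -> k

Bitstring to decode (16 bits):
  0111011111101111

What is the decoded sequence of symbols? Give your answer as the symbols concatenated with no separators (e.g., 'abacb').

Bit 0: prefix='0' -> emit 'd', reset
Bit 1: prefix='1' (no match yet)
Bit 2: prefix='11' -> emit 'k', reset
Bit 3: prefix='1' (no match yet)
Bit 4: prefix='10' -> emit 'c', reset
Bit 5: prefix='1' (no match yet)
Bit 6: prefix='11' -> emit 'k', reset
Bit 7: prefix='1' (no match yet)
Bit 8: prefix='11' -> emit 'k', reset
Bit 9: prefix='1' (no match yet)
Bit 10: prefix='11' -> emit 'k', reset
Bit 11: prefix='0' -> emit 'd', reset
Bit 12: prefix='1' (no match yet)
Bit 13: prefix='11' -> emit 'k', reset
Bit 14: prefix='1' (no match yet)
Bit 15: prefix='11' -> emit 'k', reset

Answer: dkckkkdkk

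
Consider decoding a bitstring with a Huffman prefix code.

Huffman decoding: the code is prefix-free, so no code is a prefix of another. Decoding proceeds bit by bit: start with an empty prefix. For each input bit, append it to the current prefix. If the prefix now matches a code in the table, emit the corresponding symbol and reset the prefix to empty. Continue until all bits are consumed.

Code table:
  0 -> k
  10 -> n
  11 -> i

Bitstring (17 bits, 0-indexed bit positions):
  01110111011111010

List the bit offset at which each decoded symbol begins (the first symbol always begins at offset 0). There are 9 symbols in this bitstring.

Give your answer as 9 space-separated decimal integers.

Answer: 0 1 3 5 7 9 11 13 15

Derivation:
Bit 0: prefix='0' -> emit 'k', reset
Bit 1: prefix='1' (no match yet)
Bit 2: prefix='11' -> emit 'i', reset
Bit 3: prefix='1' (no match yet)
Bit 4: prefix='10' -> emit 'n', reset
Bit 5: prefix='1' (no match yet)
Bit 6: prefix='11' -> emit 'i', reset
Bit 7: prefix='1' (no match yet)
Bit 8: prefix='10' -> emit 'n', reset
Bit 9: prefix='1' (no match yet)
Bit 10: prefix='11' -> emit 'i', reset
Bit 11: prefix='1' (no match yet)
Bit 12: prefix='11' -> emit 'i', reset
Bit 13: prefix='1' (no match yet)
Bit 14: prefix='10' -> emit 'n', reset
Bit 15: prefix='1' (no match yet)
Bit 16: prefix='10' -> emit 'n', reset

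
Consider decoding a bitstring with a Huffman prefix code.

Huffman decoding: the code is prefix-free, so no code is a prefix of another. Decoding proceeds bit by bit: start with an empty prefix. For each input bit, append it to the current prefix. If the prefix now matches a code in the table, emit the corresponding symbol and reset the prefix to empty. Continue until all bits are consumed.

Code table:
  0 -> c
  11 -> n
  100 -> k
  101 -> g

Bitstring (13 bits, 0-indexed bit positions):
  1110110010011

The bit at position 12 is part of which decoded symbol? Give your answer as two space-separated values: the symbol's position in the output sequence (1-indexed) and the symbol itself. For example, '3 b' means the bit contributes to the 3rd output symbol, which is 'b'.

Bit 0: prefix='1' (no match yet)
Bit 1: prefix='11' -> emit 'n', reset
Bit 2: prefix='1' (no match yet)
Bit 3: prefix='10' (no match yet)
Bit 4: prefix='101' -> emit 'g', reset
Bit 5: prefix='1' (no match yet)
Bit 6: prefix='10' (no match yet)
Bit 7: prefix='100' -> emit 'k', reset
Bit 8: prefix='1' (no match yet)
Bit 9: prefix='10' (no match yet)
Bit 10: prefix='100' -> emit 'k', reset
Bit 11: prefix='1' (no match yet)
Bit 12: prefix='11' -> emit 'n', reset

Answer: 5 n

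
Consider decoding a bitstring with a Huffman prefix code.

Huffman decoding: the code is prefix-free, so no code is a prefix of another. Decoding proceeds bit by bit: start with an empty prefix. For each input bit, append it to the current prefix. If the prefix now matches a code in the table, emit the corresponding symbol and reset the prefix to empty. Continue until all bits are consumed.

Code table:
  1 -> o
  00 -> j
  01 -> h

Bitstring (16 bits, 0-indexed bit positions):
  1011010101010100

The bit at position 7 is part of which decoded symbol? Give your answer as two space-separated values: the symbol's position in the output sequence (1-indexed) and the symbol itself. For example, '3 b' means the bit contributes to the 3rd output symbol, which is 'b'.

Bit 0: prefix='1' -> emit 'o', reset
Bit 1: prefix='0' (no match yet)
Bit 2: prefix='01' -> emit 'h', reset
Bit 3: prefix='1' -> emit 'o', reset
Bit 4: prefix='0' (no match yet)
Bit 5: prefix='01' -> emit 'h', reset
Bit 6: prefix='0' (no match yet)
Bit 7: prefix='01' -> emit 'h', reset
Bit 8: prefix='0' (no match yet)
Bit 9: prefix='01' -> emit 'h', reset
Bit 10: prefix='0' (no match yet)
Bit 11: prefix='01' -> emit 'h', reset

Answer: 5 h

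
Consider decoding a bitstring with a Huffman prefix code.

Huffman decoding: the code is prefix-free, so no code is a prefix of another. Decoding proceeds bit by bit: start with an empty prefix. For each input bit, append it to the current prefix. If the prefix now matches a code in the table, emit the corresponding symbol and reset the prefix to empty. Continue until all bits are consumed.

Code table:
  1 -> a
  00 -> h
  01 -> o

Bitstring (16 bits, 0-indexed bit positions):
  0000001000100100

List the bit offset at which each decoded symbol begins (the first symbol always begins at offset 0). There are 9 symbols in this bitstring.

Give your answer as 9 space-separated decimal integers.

Answer: 0 2 4 6 7 9 11 13 14

Derivation:
Bit 0: prefix='0' (no match yet)
Bit 1: prefix='00' -> emit 'h', reset
Bit 2: prefix='0' (no match yet)
Bit 3: prefix='00' -> emit 'h', reset
Bit 4: prefix='0' (no match yet)
Bit 5: prefix='00' -> emit 'h', reset
Bit 6: prefix='1' -> emit 'a', reset
Bit 7: prefix='0' (no match yet)
Bit 8: prefix='00' -> emit 'h', reset
Bit 9: prefix='0' (no match yet)
Bit 10: prefix='01' -> emit 'o', reset
Bit 11: prefix='0' (no match yet)
Bit 12: prefix='00' -> emit 'h', reset
Bit 13: prefix='1' -> emit 'a', reset
Bit 14: prefix='0' (no match yet)
Bit 15: prefix='00' -> emit 'h', reset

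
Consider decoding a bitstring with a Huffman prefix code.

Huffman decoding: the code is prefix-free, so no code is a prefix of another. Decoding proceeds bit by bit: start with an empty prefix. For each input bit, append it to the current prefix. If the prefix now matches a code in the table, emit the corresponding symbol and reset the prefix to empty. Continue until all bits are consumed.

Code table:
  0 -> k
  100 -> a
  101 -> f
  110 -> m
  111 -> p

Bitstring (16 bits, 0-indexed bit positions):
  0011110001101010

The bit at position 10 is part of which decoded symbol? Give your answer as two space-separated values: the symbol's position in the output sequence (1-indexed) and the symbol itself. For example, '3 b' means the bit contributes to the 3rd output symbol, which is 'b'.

Answer: 6 m

Derivation:
Bit 0: prefix='0' -> emit 'k', reset
Bit 1: prefix='0' -> emit 'k', reset
Bit 2: prefix='1' (no match yet)
Bit 3: prefix='11' (no match yet)
Bit 4: prefix='111' -> emit 'p', reset
Bit 5: prefix='1' (no match yet)
Bit 6: prefix='10' (no match yet)
Bit 7: prefix='100' -> emit 'a', reset
Bit 8: prefix='0' -> emit 'k', reset
Bit 9: prefix='1' (no match yet)
Bit 10: prefix='11' (no match yet)
Bit 11: prefix='110' -> emit 'm', reset
Bit 12: prefix='1' (no match yet)
Bit 13: prefix='10' (no match yet)
Bit 14: prefix='101' -> emit 'f', reset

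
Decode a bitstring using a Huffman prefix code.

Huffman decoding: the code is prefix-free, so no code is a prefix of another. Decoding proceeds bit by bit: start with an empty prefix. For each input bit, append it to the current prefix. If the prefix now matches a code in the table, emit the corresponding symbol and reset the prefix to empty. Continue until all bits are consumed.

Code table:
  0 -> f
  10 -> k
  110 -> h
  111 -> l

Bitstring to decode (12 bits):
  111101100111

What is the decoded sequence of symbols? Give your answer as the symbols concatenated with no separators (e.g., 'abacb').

Bit 0: prefix='1' (no match yet)
Bit 1: prefix='11' (no match yet)
Bit 2: prefix='111' -> emit 'l', reset
Bit 3: prefix='1' (no match yet)
Bit 4: prefix='10' -> emit 'k', reset
Bit 5: prefix='1' (no match yet)
Bit 6: prefix='11' (no match yet)
Bit 7: prefix='110' -> emit 'h', reset
Bit 8: prefix='0' -> emit 'f', reset
Bit 9: prefix='1' (no match yet)
Bit 10: prefix='11' (no match yet)
Bit 11: prefix='111' -> emit 'l', reset

Answer: lkhfl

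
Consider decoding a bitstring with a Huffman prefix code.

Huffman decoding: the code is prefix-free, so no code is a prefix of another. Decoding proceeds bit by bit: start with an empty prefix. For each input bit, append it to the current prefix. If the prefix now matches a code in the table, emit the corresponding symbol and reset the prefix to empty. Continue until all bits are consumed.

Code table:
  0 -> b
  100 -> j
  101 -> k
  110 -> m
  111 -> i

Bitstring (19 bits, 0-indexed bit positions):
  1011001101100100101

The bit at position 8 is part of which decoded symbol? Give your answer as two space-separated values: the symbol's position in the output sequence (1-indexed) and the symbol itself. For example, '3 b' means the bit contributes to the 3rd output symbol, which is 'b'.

Bit 0: prefix='1' (no match yet)
Bit 1: prefix='10' (no match yet)
Bit 2: prefix='101' -> emit 'k', reset
Bit 3: prefix='1' (no match yet)
Bit 4: prefix='10' (no match yet)
Bit 5: prefix='100' -> emit 'j', reset
Bit 6: prefix='1' (no match yet)
Bit 7: prefix='11' (no match yet)
Bit 8: prefix='110' -> emit 'm', reset
Bit 9: prefix='1' (no match yet)
Bit 10: prefix='11' (no match yet)
Bit 11: prefix='110' -> emit 'm', reset
Bit 12: prefix='0' -> emit 'b', reset

Answer: 3 m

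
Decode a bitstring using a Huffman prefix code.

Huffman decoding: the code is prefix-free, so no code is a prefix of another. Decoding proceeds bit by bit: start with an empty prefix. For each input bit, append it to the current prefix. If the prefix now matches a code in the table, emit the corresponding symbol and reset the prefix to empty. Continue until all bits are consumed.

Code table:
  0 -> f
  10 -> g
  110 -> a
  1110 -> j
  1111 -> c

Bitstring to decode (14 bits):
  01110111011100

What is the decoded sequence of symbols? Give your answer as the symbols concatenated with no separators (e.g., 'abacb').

Bit 0: prefix='0' -> emit 'f', reset
Bit 1: prefix='1' (no match yet)
Bit 2: prefix='11' (no match yet)
Bit 3: prefix='111' (no match yet)
Bit 4: prefix='1110' -> emit 'j', reset
Bit 5: prefix='1' (no match yet)
Bit 6: prefix='11' (no match yet)
Bit 7: prefix='111' (no match yet)
Bit 8: prefix='1110' -> emit 'j', reset
Bit 9: prefix='1' (no match yet)
Bit 10: prefix='11' (no match yet)
Bit 11: prefix='111' (no match yet)
Bit 12: prefix='1110' -> emit 'j', reset
Bit 13: prefix='0' -> emit 'f', reset

Answer: fjjjf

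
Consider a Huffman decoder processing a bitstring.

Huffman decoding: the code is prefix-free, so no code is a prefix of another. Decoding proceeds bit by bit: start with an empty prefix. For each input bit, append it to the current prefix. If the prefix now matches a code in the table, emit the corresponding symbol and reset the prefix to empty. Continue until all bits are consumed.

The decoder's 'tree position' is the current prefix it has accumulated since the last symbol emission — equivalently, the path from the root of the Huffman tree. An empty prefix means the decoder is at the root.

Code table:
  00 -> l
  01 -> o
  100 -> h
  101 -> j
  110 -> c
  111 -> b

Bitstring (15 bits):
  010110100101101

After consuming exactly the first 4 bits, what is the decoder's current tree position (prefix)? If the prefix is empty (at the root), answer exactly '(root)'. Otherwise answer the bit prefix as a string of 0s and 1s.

Answer: (root)

Derivation:
Bit 0: prefix='0' (no match yet)
Bit 1: prefix='01' -> emit 'o', reset
Bit 2: prefix='0' (no match yet)
Bit 3: prefix='01' -> emit 'o', reset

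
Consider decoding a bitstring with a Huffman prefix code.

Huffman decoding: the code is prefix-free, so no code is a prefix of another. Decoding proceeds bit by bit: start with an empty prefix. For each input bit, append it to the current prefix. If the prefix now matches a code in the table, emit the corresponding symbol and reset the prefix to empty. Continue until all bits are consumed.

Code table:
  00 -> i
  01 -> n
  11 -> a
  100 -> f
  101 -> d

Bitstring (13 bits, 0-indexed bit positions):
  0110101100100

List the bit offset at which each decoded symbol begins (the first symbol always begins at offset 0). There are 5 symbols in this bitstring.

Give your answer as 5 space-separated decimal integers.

Bit 0: prefix='0' (no match yet)
Bit 1: prefix='01' -> emit 'n', reset
Bit 2: prefix='1' (no match yet)
Bit 3: prefix='10' (no match yet)
Bit 4: prefix='101' -> emit 'd', reset
Bit 5: prefix='0' (no match yet)
Bit 6: prefix='01' -> emit 'n', reset
Bit 7: prefix='1' (no match yet)
Bit 8: prefix='10' (no match yet)
Bit 9: prefix='100' -> emit 'f', reset
Bit 10: prefix='1' (no match yet)
Bit 11: prefix='10' (no match yet)
Bit 12: prefix='100' -> emit 'f', reset

Answer: 0 2 5 7 10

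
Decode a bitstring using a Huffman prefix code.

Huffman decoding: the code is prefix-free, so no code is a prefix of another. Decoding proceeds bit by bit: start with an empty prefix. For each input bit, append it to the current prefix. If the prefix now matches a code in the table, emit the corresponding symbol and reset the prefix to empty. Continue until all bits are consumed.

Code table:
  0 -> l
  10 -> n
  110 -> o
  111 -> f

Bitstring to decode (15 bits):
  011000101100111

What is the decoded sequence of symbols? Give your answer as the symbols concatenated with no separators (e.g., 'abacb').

Bit 0: prefix='0' -> emit 'l', reset
Bit 1: prefix='1' (no match yet)
Bit 2: prefix='11' (no match yet)
Bit 3: prefix='110' -> emit 'o', reset
Bit 4: prefix='0' -> emit 'l', reset
Bit 5: prefix='0' -> emit 'l', reset
Bit 6: prefix='1' (no match yet)
Bit 7: prefix='10' -> emit 'n', reset
Bit 8: prefix='1' (no match yet)
Bit 9: prefix='11' (no match yet)
Bit 10: prefix='110' -> emit 'o', reset
Bit 11: prefix='0' -> emit 'l', reset
Bit 12: prefix='1' (no match yet)
Bit 13: prefix='11' (no match yet)
Bit 14: prefix='111' -> emit 'f', reset

Answer: lollnolf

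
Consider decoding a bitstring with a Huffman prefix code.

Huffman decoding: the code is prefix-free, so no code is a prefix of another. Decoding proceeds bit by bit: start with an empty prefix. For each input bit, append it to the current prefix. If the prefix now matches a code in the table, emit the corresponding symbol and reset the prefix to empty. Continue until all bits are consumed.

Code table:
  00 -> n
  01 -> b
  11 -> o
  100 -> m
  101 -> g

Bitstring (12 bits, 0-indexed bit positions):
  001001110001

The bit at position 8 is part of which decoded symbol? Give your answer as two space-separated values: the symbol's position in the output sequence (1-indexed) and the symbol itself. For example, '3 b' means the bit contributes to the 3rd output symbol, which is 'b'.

Bit 0: prefix='0' (no match yet)
Bit 1: prefix='00' -> emit 'n', reset
Bit 2: prefix='1' (no match yet)
Bit 3: prefix='10' (no match yet)
Bit 4: prefix='100' -> emit 'm', reset
Bit 5: prefix='1' (no match yet)
Bit 6: prefix='11' -> emit 'o', reset
Bit 7: prefix='1' (no match yet)
Bit 8: prefix='10' (no match yet)
Bit 9: prefix='100' -> emit 'm', reset
Bit 10: prefix='0' (no match yet)
Bit 11: prefix='01' -> emit 'b', reset

Answer: 4 m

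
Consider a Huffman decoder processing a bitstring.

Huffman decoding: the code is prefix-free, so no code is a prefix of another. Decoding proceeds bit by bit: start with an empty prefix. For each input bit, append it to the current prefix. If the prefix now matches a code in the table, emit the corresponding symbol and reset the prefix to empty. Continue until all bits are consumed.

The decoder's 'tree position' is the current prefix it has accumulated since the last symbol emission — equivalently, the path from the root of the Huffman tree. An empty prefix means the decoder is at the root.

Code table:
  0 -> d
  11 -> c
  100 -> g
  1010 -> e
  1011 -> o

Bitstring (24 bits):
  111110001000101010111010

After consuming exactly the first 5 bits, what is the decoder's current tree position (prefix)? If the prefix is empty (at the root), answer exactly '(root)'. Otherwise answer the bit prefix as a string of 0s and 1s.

Answer: 1

Derivation:
Bit 0: prefix='1' (no match yet)
Bit 1: prefix='11' -> emit 'c', reset
Bit 2: prefix='1' (no match yet)
Bit 3: prefix='11' -> emit 'c', reset
Bit 4: prefix='1' (no match yet)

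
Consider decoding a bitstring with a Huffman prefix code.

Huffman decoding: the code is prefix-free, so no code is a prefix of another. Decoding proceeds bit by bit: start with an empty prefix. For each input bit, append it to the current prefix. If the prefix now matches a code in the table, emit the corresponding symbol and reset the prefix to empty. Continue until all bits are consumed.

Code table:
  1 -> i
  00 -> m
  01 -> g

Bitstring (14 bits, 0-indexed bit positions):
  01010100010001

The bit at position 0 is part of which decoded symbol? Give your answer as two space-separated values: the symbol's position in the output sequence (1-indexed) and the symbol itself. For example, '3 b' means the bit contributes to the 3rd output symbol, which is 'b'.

Bit 0: prefix='0' (no match yet)
Bit 1: prefix='01' -> emit 'g', reset
Bit 2: prefix='0' (no match yet)
Bit 3: prefix='01' -> emit 'g', reset
Bit 4: prefix='0' (no match yet)

Answer: 1 g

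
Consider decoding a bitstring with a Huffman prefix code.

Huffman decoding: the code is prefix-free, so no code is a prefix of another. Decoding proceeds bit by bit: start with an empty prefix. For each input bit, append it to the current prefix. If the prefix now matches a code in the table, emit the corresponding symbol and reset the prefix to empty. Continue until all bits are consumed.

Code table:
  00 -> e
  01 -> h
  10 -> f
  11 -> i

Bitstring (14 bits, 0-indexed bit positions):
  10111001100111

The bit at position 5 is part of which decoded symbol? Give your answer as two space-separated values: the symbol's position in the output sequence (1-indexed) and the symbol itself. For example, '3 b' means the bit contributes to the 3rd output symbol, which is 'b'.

Bit 0: prefix='1' (no match yet)
Bit 1: prefix='10' -> emit 'f', reset
Bit 2: prefix='1' (no match yet)
Bit 3: prefix='11' -> emit 'i', reset
Bit 4: prefix='1' (no match yet)
Bit 5: prefix='10' -> emit 'f', reset
Bit 6: prefix='0' (no match yet)
Bit 7: prefix='01' -> emit 'h', reset
Bit 8: prefix='1' (no match yet)
Bit 9: prefix='10' -> emit 'f', reset

Answer: 3 f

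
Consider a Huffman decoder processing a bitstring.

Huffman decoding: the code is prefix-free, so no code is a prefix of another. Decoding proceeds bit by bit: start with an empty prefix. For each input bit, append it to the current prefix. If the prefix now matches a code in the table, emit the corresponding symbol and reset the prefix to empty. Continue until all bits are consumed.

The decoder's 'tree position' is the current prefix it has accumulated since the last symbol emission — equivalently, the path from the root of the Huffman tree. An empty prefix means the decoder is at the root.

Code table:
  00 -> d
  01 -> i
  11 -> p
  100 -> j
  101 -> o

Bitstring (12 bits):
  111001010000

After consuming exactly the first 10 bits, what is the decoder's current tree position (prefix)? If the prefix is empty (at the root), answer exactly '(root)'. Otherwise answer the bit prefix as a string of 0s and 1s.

Bit 0: prefix='1' (no match yet)
Bit 1: prefix='11' -> emit 'p', reset
Bit 2: prefix='1' (no match yet)
Bit 3: prefix='10' (no match yet)
Bit 4: prefix='100' -> emit 'j', reset
Bit 5: prefix='1' (no match yet)
Bit 6: prefix='10' (no match yet)
Bit 7: prefix='101' -> emit 'o', reset
Bit 8: prefix='0' (no match yet)
Bit 9: prefix='00' -> emit 'd', reset

Answer: (root)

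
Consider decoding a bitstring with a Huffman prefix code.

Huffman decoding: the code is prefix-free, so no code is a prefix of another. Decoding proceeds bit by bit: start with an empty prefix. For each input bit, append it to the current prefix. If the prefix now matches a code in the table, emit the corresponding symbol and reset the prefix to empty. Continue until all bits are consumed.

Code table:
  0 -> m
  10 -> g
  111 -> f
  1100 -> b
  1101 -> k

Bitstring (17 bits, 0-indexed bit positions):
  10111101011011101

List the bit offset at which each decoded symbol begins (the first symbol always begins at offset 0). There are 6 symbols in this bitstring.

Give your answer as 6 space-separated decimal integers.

Answer: 0 2 5 7 9 13

Derivation:
Bit 0: prefix='1' (no match yet)
Bit 1: prefix='10' -> emit 'g', reset
Bit 2: prefix='1' (no match yet)
Bit 3: prefix='11' (no match yet)
Bit 4: prefix='111' -> emit 'f', reset
Bit 5: prefix='1' (no match yet)
Bit 6: prefix='10' -> emit 'g', reset
Bit 7: prefix='1' (no match yet)
Bit 8: prefix='10' -> emit 'g', reset
Bit 9: prefix='1' (no match yet)
Bit 10: prefix='11' (no match yet)
Bit 11: prefix='110' (no match yet)
Bit 12: prefix='1101' -> emit 'k', reset
Bit 13: prefix='1' (no match yet)
Bit 14: prefix='11' (no match yet)
Bit 15: prefix='110' (no match yet)
Bit 16: prefix='1101' -> emit 'k', reset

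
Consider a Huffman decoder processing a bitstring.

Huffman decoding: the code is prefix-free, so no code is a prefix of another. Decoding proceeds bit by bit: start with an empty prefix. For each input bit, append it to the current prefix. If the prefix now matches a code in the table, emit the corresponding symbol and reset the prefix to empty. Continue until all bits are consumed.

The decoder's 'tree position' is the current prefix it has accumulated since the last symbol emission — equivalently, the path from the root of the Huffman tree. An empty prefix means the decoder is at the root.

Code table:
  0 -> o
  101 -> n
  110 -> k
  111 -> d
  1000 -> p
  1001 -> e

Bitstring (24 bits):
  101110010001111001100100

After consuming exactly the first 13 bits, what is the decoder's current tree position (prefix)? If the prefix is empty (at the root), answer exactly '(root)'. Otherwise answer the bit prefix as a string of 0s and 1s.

Bit 0: prefix='1' (no match yet)
Bit 1: prefix='10' (no match yet)
Bit 2: prefix='101' -> emit 'n', reset
Bit 3: prefix='1' (no match yet)
Bit 4: prefix='11' (no match yet)
Bit 5: prefix='110' -> emit 'k', reset
Bit 6: prefix='0' -> emit 'o', reset
Bit 7: prefix='1' (no match yet)
Bit 8: prefix='10' (no match yet)
Bit 9: prefix='100' (no match yet)
Bit 10: prefix='1000' -> emit 'p', reset
Bit 11: prefix='1' (no match yet)
Bit 12: prefix='11' (no match yet)

Answer: 11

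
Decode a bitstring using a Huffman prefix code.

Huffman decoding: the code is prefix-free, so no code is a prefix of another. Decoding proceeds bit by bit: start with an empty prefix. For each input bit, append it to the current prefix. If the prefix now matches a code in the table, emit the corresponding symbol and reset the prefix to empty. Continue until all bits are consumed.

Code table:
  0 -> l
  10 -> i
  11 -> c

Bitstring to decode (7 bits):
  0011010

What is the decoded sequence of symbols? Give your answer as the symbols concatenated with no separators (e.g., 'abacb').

Bit 0: prefix='0' -> emit 'l', reset
Bit 1: prefix='0' -> emit 'l', reset
Bit 2: prefix='1' (no match yet)
Bit 3: prefix='11' -> emit 'c', reset
Bit 4: prefix='0' -> emit 'l', reset
Bit 5: prefix='1' (no match yet)
Bit 6: prefix='10' -> emit 'i', reset

Answer: llcli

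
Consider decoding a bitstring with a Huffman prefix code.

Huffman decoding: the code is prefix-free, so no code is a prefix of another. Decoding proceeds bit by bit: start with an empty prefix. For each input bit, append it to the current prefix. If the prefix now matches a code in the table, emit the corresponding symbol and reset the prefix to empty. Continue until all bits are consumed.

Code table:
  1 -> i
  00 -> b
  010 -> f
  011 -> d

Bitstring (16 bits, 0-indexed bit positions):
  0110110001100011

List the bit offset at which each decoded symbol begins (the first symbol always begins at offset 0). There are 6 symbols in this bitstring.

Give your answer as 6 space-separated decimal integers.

Answer: 0 3 6 8 11 13

Derivation:
Bit 0: prefix='0' (no match yet)
Bit 1: prefix='01' (no match yet)
Bit 2: prefix='011' -> emit 'd', reset
Bit 3: prefix='0' (no match yet)
Bit 4: prefix='01' (no match yet)
Bit 5: prefix='011' -> emit 'd', reset
Bit 6: prefix='0' (no match yet)
Bit 7: prefix='00' -> emit 'b', reset
Bit 8: prefix='0' (no match yet)
Bit 9: prefix='01' (no match yet)
Bit 10: prefix='011' -> emit 'd', reset
Bit 11: prefix='0' (no match yet)
Bit 12: prefix='00' -> emit 'b', reset
Bit 13: prefix='0' (no match yet)
Bit 14: prefix='01' (no match yet)
Bit 15: prefix='011' -> emit 'd', reset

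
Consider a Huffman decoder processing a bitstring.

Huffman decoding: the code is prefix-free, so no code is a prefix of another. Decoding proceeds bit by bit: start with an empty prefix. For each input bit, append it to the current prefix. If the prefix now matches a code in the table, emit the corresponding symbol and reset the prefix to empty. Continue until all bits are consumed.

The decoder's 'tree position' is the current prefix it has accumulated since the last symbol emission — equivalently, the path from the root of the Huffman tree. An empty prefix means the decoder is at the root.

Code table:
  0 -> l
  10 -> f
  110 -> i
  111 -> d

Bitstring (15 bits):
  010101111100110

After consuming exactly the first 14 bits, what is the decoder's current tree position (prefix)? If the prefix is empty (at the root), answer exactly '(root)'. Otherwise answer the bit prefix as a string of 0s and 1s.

Answer: 11

Derivation:
Bit 0: prefix='0' -> emit 'l', reset
Bit 1: prefix='1' (no match yet)
Bit 2: prefix='10' -> emit 'f', reset
Bit 3: prefix='1' (no match yet)
Bit 4: prefix='10' -> emit 'f', reset
Bit 5: prefix='1' (no match yet)
Bit 6: prefix='11' (no match yet)
Bit 7: prefix='111' -> emit 'd', reset
Bit 8: prefix='1' (no match yet)
Bit 9: prefix='11' (no match yet)
Bit 10: prefix='110' -> emit 'i', reset
Bit 11: prefix='0' -> emit 'l', reset
Bit 12: prefix='1' (no match yet)
Bit 13: prefix='11' (no match yet)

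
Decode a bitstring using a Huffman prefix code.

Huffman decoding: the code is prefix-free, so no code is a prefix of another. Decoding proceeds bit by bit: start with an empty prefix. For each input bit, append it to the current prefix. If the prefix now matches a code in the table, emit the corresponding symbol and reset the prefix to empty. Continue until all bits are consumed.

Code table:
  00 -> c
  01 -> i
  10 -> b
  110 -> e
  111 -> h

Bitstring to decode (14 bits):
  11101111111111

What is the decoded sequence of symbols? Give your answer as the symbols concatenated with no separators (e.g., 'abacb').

Bit 0: prefix='1' (no match yet)
Bit 1: prefix='11' (no match yet)
Bit 2: prefix='111' -> emit 'h', reset
Bit 3: prefix='0' (no match yet)
Bit 4: prefix='01' -> emit 'i', reset
Bit 5: prefix='1' (no match yet)
Bit 6: prefix='11' (no match yet)
Bit 7: prefix='111' -> emit 'h', reset
Bit 8: prefix='1' (no match yet)
Bit 9: prefix='11' (no match yet)
Bit 10: prefix='111' -> emit 'h', reset
Bit 11: prefix='1' (no match yet)
Bit 12: prefix='11' (no match yet)
Bit 13: prefix='111' -> emit 'h', reset

Answer: hihhh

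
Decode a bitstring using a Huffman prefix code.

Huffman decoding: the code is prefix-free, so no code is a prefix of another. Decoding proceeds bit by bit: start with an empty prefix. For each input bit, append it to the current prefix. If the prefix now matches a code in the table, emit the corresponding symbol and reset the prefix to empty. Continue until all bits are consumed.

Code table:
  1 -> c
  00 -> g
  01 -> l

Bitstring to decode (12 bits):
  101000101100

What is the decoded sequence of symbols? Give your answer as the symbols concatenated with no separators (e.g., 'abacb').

Answer: clgllcg

Derivation:
Bit 0: prefix='1' -> emit 'c', reset
Bit 1: prefix='0' (no match yet)
Bit 2: prefix='01' -> emit 'l', reset
Bit 3: prefix='0' (no match yet)
Bit 4: prefix='00' -> emit 'g', reset
Bit 5: prefix='0' (no match yet)
Bit 6: prefix='01' -> emit 'l', reset
Bit 7: prefix='0' (no match yet)
Bit 8: prefix='01' -> emit 'l', reset
Bit 9: prefix='1' -> emit 'c', reset
Bit 10: prefix='0' (no match yet)
Bit 11: prefix='00' -> emit 'g', reset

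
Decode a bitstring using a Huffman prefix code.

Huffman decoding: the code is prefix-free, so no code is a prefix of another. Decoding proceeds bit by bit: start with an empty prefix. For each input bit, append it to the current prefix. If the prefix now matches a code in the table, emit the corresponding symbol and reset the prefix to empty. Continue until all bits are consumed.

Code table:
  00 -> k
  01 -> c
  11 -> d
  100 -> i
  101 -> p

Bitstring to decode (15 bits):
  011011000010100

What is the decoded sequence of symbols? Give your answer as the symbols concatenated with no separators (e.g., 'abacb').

Answer: cpikpk

Derivation:
Bit 0: prefix='0' (no match yet)
Bit 1: prefix='01' -> emit 'c', reset
Bit 2: prefix='1' (no match yet)
Bit 3: prefix='10' (no match yet)
Bit 4: prefix='101' -> emit 'p', reset
Bit 5: prefix='1' (no match yet)
Bit 6: prefix='10' (no match yet)
Bit 7: prefix='100' -> emit 'i', reset
Bit 8: prefix='0' (no match yet)
Bit 9: prefix='00' -> emit 'k', reset
Bit 10: prefix='1' (no match yet)
Bit 11: prefix='10' (no match yet)
Bit 12: prefix='101' -> emit 'p', reset
Bit 13: prefix='0' (no match yet)
Bit 14: prefix='00' -> emit 'k', reset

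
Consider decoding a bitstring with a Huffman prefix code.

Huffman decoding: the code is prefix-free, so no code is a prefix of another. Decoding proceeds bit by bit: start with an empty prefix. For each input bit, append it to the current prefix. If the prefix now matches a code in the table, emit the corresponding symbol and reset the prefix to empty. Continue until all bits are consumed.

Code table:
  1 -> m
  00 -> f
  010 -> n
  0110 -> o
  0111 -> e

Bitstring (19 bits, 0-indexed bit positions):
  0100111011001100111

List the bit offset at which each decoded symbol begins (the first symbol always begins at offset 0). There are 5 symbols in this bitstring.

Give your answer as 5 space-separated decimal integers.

Bit 0: prefix='0' (no match yet)
Bit 1: prefix='01' (no match yet)
Bit 2: prefix='010' -> emit 'n', reset
Bit 3: prefix='0' (no match yet)
Bit 4: prefix='01' (no match yet)
Bit 5: prefix='011' (no match yet)
Bit 6: prefix='0111' -> emit 'e', reset
Bit 7: prefix='0' (no match yet)
Bit 8: prefix='01' (no match yet)
Bit 9: prefix='011' (no match yet)
Bit 10: prefix='0110' -> emit 'o', reset
Bit 11: prefix='0' (no match yet)
Bit 12: prefix='01' (no match yet)
Bit 13: prefix='011' (no match yet)
Bit 14: prefix='0110' -> emit 'o', reset
Bit 15: prefix='0' (no match yet)
Bit 16: prefix='01' (no match yet)
Bit 17: prefix='011' (no match yet)
Bit 18: prefix='0111' -> emit 'e', reset

Answer: 0 3 7 11 15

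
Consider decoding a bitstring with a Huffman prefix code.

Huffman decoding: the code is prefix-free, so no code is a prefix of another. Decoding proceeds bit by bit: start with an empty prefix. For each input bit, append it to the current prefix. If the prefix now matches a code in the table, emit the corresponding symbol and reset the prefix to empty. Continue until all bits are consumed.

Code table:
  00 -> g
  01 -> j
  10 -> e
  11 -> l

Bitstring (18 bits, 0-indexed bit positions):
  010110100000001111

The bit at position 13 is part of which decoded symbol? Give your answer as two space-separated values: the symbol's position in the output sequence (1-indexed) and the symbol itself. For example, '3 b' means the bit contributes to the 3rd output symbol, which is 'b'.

Answer: 7 g

Derivation:
Bit 0: prefix='0' (no match yet)
Bit 1: prefix='01' -> emit 'j', reset
Bit 2: prefix='0' (no match yet)
Bit 3: prefix='01' -> emit 'j', reset
Bit 4: prefix='1' (no match yet)
Bit 5: prefix='10' -> emit 'e', reset
Bit 6: prefix='1' (no match yet)
Bit 7: prefix='10' -> emit 'e', reset
Bit 8: prefix='0' (no match yet)
Bit 9: prefix='00' -> emit 'g', reset
Bit 10: prefix='0' (no match yet)
Bit 11: prefix='00' -> emit 'g', reset
Bit 12: prefix='0' (no match yet)
Bit 13: prefix='00' -> emit 'g', reset
Bit 14: prefix='1' (no match yet)
Bit 15: prefix='11' -> emit 'l', reset
Bit 16: prefix='1' (no match yet)
Bit 17: prefix='11' -> emit 'l', reset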